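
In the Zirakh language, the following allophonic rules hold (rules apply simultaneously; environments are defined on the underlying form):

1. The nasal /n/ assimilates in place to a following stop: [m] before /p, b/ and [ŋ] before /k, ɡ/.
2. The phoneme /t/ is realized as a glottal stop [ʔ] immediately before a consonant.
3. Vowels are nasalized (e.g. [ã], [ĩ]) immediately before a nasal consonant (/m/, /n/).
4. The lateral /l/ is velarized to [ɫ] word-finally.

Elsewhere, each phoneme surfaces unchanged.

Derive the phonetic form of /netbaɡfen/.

/n/ — word-initial; rule 1 does not apply here → [n].
/e/ (between /n/ and /t/) is in the target of rule 3 but the environment (before a nasal consonant) is not met → [e].
/t/ — between /e/ and /b/, immediately before a consonant — surfaces as [ʔ] (rule 2).
/a/ — between /b/ and /ɡ/; rule 3 does not apply here → [a].
/e/ meets the environment for rule 3 (before a nasal consonant) → [ẽ].
/n/ (word-final) is in the target of rule 1 but the environment (before a labial or velar stop) is not met → [n].

[neʔbaɡfẽn]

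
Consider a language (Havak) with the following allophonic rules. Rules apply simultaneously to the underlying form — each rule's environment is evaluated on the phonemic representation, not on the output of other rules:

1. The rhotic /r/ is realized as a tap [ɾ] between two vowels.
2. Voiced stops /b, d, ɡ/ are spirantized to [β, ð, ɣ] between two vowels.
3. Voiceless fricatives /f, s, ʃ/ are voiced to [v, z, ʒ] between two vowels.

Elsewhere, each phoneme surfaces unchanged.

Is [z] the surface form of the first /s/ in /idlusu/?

Yes

/s/ meets the environment for rule 3 (between two vowels) → [z].
The actual realization is [z], which matches [z].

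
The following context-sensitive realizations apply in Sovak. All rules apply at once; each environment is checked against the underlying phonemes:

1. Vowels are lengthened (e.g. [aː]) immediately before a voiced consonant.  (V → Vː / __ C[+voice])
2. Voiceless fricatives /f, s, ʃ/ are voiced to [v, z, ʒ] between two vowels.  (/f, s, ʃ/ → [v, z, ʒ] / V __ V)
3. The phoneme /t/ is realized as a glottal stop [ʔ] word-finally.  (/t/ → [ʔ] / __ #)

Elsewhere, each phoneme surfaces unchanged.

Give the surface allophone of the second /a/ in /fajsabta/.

/a/ meets the environment for rule 1 (before a voiced consonant) → [aː].

[aː]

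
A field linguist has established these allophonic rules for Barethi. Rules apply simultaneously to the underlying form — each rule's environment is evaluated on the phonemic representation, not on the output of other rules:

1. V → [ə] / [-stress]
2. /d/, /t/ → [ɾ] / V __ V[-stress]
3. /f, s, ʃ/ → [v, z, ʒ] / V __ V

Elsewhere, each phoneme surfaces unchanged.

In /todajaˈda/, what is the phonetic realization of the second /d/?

/d/ — between /a/ and /a/; rule 2 does not apply here → [d].

[d]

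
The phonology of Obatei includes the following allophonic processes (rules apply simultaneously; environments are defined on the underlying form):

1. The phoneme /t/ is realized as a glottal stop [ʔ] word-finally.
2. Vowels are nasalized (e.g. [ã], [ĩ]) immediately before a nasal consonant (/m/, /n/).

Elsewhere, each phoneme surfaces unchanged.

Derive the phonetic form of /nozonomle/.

[nozõnõmle]

/n/ — not in any rule's target class → [n].
/o/ (between /n/ and /z/) is in the target of rule 2 but the environment (before a nasal consonant) is not met → [o].
/z/ (between /o/ and /o/) is unaffected → [z].
/o/ meets the environment for rule 2 (before a nasal consonant) → [õ].
/n/ (between /o/ and /o/) is unaffected → [n].
/o/ (between /n/ and /m/): before a nasal consonant, so rule 2 applies → [õ].
/m/ stays [m].
/l/ (between /m/ and /e/) is unaffected → [l].
/e/ (word-final): rule 2 targets it, but not before a nasal consonant → unchanged [e].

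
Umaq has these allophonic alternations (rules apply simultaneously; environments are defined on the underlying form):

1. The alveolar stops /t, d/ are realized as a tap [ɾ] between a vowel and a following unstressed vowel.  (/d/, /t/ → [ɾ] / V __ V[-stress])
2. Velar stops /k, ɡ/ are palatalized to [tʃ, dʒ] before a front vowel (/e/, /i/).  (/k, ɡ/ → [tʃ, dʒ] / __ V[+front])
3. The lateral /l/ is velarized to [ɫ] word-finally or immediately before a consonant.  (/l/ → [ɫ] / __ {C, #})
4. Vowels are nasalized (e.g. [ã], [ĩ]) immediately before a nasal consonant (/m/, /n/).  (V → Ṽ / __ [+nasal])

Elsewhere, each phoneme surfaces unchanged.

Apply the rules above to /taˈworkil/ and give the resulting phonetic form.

[taˈwortʃiɫ]

/t/ (word-initial) fails the environment for rule 1, so it stays [t].
/a/ (between /t/ and /w/) is in the target of rule 4 but the environment (before a nasal consonant) is not met → [a].
/o/ (between /w/ and /r/) is in the target of rule 4 but the environment (before a nasal consonant) is not met → [o].
/k/ (between /r/ and /i/): before a front vowel, so rule 2 applies → [tʃ].
/i/ (between /k/ and /l/) fails the environment for rule 4, so it stays [i].
Rule 3 applies to /l/ (word-final: word-finally or immediately before a consonant) → [ɫ].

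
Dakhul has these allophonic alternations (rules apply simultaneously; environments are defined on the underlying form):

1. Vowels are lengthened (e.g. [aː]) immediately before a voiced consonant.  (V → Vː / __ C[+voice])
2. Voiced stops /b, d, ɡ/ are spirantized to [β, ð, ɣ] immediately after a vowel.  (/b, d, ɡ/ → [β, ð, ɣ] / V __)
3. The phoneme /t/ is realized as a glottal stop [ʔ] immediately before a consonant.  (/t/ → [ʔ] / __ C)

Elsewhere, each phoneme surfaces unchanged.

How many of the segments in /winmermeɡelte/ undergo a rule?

5

Segments that undergo a rule: /i/ → [iː] (rule 1); /e/ → [eː] (rule 1); /e/ → [eː] (rule 1); /ɡ/ → [ɣ] (rule 2); /e/ → [eː] (rule 1).
All other segments surface unchanged.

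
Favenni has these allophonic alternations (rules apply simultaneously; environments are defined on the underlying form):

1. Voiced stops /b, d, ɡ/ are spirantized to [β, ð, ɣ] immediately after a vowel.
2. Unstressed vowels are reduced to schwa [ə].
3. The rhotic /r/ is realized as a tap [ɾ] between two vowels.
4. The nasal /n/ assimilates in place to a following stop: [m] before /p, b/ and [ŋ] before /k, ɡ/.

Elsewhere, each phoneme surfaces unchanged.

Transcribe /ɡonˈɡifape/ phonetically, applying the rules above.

[ɡəŋˈɡifəpə]

/ɡ/ — word-initial; rule 1 does not apply here → [ɡ].
/o/ (between /ɡ/ and /n/) occurs in an unstressed syllable → [ə] by rule 2.
/n/ — between /o/ and /ɡ/, before a labial or velar stop — surfaces as [ŋ] (rule 4).
/ɡ/ (between /n/ and /i/): rule 1 targets it, but not immediately after a vowel → unchanged [ɡ].
/i/ (between /ɡ/ and /f/) fails the environment for rule 2, so it stays [i].
/f/ stays [f].
/a/ meets the environment for rule 2 (in an unstressed syllable) → [ə].
/p/ stays [p].
/e/ (word-final): in an unstressed syllable, so rule 2 applies → [ə].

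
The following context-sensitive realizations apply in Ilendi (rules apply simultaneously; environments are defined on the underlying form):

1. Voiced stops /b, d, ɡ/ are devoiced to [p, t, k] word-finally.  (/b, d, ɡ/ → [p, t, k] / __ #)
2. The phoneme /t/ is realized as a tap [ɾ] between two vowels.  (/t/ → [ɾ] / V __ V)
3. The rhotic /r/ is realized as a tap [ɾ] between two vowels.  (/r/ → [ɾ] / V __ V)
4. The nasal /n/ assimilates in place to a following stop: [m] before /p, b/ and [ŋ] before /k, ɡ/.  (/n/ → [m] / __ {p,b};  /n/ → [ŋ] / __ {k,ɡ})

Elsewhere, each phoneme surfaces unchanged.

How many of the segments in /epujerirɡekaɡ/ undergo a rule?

Segments that undergo a rule: /r/ → [ɾ] (rule 3); /ɡ/ → [k] (rule 1).
All other segments surface unchanged.

2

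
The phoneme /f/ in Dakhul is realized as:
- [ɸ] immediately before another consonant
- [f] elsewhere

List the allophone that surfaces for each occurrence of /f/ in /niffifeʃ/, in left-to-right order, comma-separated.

Occurrence 1 (position 3): immediately before another consonant → [ɸ].
Occurrence 2 (position 4): no conditioning environment matches → elsewhere allophone [f].
Occurrence 3 (position 6): no conditioning environment matches → elsewhere allophone [f].

[ɸ], [f], [f]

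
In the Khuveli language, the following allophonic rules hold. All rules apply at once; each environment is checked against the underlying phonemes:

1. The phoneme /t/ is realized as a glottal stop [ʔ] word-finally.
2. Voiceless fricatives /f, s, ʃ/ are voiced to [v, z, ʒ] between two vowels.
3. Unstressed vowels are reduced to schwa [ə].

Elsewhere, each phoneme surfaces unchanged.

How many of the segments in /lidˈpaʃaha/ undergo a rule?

4

Segments that undergo a rule: /i/ → [ə] (rule 3); /ʃ/ → [ʒ] (rule 2); /a/ → [ə] (rule 3); /a/ → [ə] (rule 3).
All other segments surface unchanged.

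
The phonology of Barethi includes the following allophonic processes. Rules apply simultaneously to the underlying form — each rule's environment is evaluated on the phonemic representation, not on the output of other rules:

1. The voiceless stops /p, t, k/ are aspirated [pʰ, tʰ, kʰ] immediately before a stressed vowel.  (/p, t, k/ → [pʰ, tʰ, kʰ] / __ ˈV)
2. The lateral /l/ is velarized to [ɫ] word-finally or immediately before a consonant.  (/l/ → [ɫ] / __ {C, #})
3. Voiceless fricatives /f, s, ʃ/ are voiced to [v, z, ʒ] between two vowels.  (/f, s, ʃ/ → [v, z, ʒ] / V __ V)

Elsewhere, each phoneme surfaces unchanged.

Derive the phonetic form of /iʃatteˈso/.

[iʒatteˈzo]

/i/ (word-initial): no rule targets it → [i].
Rule 3 applies to /ʃ/ (between /i/ and /a/: between two vowels) → [ʒ].
/a/ — not in any rule's target class → [a].
/t/ (between /a/ and /t/) is in the target of rule 1 but the environment (immediately before a stressed vowel) is not met → [t].
/t/ — between /t/ and /e/; rule 1 does not apply here → [t].
/e/ (between /t/ and /s/) is unaffected → [e].
/s/ (between /e/ and /o/): between two vowels, so rule 3 applies → [z].
/o/ — not in any rule's target class → [o].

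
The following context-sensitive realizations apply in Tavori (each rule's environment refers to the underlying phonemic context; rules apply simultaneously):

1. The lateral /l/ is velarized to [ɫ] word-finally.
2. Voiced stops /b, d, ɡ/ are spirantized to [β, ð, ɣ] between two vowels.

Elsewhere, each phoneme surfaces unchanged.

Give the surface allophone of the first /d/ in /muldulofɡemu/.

/d/ (between /l/ and /u/) is in the target of rule 2 but the environment (between two vowels) is not met → [d].

[d]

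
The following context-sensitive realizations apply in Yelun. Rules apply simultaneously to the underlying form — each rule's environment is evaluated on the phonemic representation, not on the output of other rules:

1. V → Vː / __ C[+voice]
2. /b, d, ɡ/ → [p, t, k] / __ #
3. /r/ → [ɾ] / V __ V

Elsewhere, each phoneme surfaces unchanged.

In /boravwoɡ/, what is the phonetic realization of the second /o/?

/o/ (between /w/ and /ɡ/): before a voiced consonant, so rule 1 applies → [oː].

[oː]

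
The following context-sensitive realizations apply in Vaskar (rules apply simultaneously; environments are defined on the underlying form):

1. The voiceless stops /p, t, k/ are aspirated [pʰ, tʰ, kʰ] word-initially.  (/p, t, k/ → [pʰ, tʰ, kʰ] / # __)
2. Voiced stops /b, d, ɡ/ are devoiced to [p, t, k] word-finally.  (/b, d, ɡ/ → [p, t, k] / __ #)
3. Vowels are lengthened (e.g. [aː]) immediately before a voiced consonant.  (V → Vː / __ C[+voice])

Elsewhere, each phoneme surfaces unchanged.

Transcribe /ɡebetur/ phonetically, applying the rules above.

[ɡeːbetuːr]

/ɡ/ — word-initial; rule 2 does not apply here → [ɡ].
Rule 3 applies to /e/ (between /ɡ/ and /b/: before a voiced consonant) → [eː].
/b/ — between /e/ and /e/; rule 2 does not apply here → [b].
/e/ (between /b/ and /t/) fails the environment for rule 3, so it stays [e].
/t/ (between /e/ and /u/) is in the target of rule 1 but the environment (word-initially) is not met → [t].
/u/ (between /t/ and /r/) occurs before a voiced consonant → [uː] by rule 3.
/r/ (word-final): no rule targets it → [r].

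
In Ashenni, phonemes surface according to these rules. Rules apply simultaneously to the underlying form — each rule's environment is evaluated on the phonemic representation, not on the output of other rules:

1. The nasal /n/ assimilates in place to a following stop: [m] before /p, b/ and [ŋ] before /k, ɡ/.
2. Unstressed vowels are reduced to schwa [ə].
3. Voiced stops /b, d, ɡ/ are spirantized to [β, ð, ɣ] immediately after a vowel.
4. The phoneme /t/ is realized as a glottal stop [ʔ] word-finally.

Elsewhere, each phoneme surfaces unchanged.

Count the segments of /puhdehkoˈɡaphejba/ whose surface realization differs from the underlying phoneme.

6

Segments that undergo a rule: /u/ → [ə] (rule 2); /e/ → [ə] (rule 2); /o/ → [ə] (rule 2); /ɡ/ → [ɣ] (rule 3); /e/ → [ə] (rule 2); /a/ → [ə] (rule 2).
All other segments surface unchanged.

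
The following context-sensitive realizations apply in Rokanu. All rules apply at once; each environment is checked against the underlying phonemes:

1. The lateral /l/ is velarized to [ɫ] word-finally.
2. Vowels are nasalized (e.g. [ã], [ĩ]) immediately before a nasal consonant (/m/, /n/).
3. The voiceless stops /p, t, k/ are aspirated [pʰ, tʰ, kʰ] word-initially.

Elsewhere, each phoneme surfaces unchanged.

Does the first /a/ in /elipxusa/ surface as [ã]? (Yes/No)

No

/a/ — word-final; rule 2 does not apply here → [a].
The actual realization is [a], not [ã].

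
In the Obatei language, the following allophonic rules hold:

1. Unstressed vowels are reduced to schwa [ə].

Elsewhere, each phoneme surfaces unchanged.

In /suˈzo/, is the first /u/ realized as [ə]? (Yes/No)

Yes

/u/ (between /s/ and /z/): in an unstressed syllable, so rule 1 applies → [ə].
The actual realization is [ə], which matches [ə].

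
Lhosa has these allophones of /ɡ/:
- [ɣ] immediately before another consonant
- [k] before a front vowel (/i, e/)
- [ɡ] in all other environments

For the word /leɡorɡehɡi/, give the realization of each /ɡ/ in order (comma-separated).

Occurrence 1 (position 3): no conditioning environment matches → elsewhere allophone [ɡ].
Occurrence 2 (position 6): before a front vowel (/i, e/) → [k].
Occurrence 3 (position 9): before a front vowel (/i, e/) → [k].

[ɡ], [k], [k]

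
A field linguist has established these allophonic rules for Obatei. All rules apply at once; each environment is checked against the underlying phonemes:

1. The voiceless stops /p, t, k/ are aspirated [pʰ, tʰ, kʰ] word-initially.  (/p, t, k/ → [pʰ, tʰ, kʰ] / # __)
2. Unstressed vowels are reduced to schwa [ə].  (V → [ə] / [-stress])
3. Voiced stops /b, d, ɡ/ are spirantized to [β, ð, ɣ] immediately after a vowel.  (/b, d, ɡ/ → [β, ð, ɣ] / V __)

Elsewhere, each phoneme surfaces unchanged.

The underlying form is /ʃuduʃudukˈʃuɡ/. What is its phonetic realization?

/ʃ/ (word-initial) is unaffected → [ʃ].
/u/ (between /ʃ/ and /d/): in an unstressed syllable, so rule 2 applies → [ə].
Rule 3 applies to /d/ (between /u/ and /u/: immediately after a vowel) → [ð].
/u/ meets the environment for rule 2 (in an unstressed syllable) → [ə].
/ʃ/ (between /u/ and /u/): no rule targets it → [ʃ].
/u/ (between /ʃ/ and /d/): in an unstressed syllable, so rule 2 applies → [ə].
/d/ — between /u/ and /u/, immediately after a vowel — surfaces as [ð] (rule 3).
/u/ (between /d/ and /k/) occurs in an unstressed syllable → [ə] by rule 2.
/k/ — between /u/ and /ʃ/; rule 1 does not apply here → [k].
/ʃ/ (between /k/ and /u/) is unaffected → [ʃ].
/u/ (between /ʃ/ and /ɡ/): rule 2 targets it, but not in an unstressed syllable → unchanged [u].
/ɡ/ — word-final, immediately after a vowel — surfaces as [ɣ] (rule 3).

[ʃəðəʃəðəkˈʃuɣ]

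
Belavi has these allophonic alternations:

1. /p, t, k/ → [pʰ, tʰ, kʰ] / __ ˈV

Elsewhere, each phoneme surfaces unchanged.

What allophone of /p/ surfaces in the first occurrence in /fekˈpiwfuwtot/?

[pʰ]

Rule 1 applies to /p/ (between /k/ and /i/: immediately before a stressed vowel) → [pʰ].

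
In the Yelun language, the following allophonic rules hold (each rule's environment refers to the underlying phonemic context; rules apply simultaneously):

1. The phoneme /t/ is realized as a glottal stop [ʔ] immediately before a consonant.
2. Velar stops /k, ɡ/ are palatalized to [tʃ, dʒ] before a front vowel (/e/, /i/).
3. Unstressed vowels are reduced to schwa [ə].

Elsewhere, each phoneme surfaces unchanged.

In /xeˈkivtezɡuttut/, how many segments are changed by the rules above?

6

Segments that undergo a rule: /e/ → [ə] (rule 3); /k/ → [tʃ] (rule 2); /e/ → [ə] (rule 3); /u/ → [ə] (rule 3); /t/ → [ʔ] (rule 1); /u/ → [ə] (rule 3).
All other segments surface unchanged.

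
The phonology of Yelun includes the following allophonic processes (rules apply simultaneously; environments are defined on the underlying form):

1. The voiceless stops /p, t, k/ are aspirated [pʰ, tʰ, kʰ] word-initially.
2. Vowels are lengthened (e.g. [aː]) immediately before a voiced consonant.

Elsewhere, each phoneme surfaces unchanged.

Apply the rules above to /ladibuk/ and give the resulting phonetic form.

[laːdiːbuk]

/l/ (word-initial) is unaffected → [l].
Rule 2 applies to /a/ (between /l/ and /d/: before a voiced consonant) → [aː].
/d/ (between /a/ and /i/): no rule targets it → [d].
Rule 2 applies to /i/ (between /d/ and /b/: before a voiced consonant) → [iː].
/b/ stays [b].
/u/ (between /b/ and /k/): rule 2 targets it, but not before a voiced consonant → unchanged [u].
/k/ (word-final) fails the environment for rule 1, so it stays [k].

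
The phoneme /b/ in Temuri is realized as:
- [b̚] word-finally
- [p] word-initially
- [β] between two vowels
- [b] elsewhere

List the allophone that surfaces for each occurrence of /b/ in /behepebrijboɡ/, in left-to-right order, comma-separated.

Occurrence 1 (position 1): word-initially → [p].
Occurrence 2 (position 7): no conditioning environment matches → elsewhere allophone [b].
Occurrence 3 (position 11): no conditioning environment matches → elsewhere allophone [b].

[p], [b], [b]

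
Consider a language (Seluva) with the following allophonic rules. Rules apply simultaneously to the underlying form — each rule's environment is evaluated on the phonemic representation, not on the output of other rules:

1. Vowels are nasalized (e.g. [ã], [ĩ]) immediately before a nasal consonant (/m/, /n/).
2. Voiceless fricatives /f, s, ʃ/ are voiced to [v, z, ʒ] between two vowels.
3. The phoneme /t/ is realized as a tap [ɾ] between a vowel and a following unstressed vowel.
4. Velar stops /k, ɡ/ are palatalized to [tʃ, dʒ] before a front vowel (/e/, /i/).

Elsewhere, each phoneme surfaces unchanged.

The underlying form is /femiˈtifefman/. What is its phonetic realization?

[fẽmiˈtivefmãn]

/f/ (word-initial) is in the target of rule 2 but the environment (between two vowels) is not met → [f].
Rule 1 applies to /e/ (between /f/ and /m/: before a nasal consonant) → [ẽ].
/m/ — not in any rule's target class → [m].
/i/ — between /m/ and /t/; rule 1 does not apply here → [i].
/t/ (between /i/ and /i/) is in the target of rule 3 but the environment (between a vowel and a following unstressed vowel) is not met → [t].
/i/ (between /t/ and /f/): rule 1 targets it, but not before a nasal consonant → unchanged [i].
/f/ meets the environment for rule 2 (between two vowels) → [v].
/e/ (between /f/ and /f/) fails the environment for rule 1, so it stays [e].
/f/ — between /e/ and /m/; rule 2 does not apply here → [f].
/m/ (between /f/ and /a/): no rule targets it → [m].
/a/ (between /m/ and /n/): before a nasal consonant, so rule 1 applies → [ã].
/n/ (word-final) is unaffected → [n].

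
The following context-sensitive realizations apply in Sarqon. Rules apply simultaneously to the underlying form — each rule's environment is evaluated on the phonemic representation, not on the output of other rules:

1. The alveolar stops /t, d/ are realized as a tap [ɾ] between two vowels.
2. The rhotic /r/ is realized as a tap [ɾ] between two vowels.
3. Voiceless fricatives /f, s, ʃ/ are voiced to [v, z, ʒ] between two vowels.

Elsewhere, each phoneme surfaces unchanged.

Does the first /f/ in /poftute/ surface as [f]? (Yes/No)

/f/ (between /o/ and /t/) is in the target of rule 3 but the environment (between two vowels) is not met → [f].
The actual realization is [f], which matches [f].

Yes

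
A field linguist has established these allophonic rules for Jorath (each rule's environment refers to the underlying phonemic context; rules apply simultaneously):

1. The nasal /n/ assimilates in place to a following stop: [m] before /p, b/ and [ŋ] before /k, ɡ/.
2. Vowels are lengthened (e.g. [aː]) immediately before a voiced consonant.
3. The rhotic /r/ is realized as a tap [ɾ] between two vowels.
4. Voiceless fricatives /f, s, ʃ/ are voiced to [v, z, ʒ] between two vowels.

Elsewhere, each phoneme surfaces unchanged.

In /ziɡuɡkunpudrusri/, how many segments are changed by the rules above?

5

Segments that undergo a rule: /i/ → [iː] (rule 2); /u/ → [uː] (rule 2); /u/ → [uː] (rule 2); /n/ → [m] (rule 1); /u/ → [uː] (rule 2).
All other segments surface unchanged.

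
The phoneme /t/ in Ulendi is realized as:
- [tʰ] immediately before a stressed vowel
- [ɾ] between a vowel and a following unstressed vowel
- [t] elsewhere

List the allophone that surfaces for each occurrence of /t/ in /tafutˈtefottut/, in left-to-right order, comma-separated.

Occurrence 1 (position 1): no conditioning environment matches → elsewhere allophone [t].
Occurrence 2 (position 5): no conditioning environment matches → elsewhere allophone [t].
Occurrence 3 (position 6): immediately before a stressed vowel → [tʰ].
Occurrence 4 (position 10): no conditioning environment matches → elsewhere allophone [t].
Occurrence 5 (position 11): no conditioning environment matches → elsewhere allophone [t].
Occurrence 6 (position 13): no conditioning environment matches → elsewhere allophone [t].

[t], [t], [tʰ], [t], [t], [t]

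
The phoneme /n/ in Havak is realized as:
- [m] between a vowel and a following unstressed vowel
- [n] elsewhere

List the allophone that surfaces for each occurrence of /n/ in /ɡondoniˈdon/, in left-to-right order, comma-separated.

[n], [m], [n]

Occurrence 1 (position 3): no conditioning environment matches → elsewhere allophone [n].
Occurrence 2 (position 6): between a vowel and a following unstressed vowel → [m].
Occurrence 3 (position 10): no conditioning environment matches → elsewhere allophone [n].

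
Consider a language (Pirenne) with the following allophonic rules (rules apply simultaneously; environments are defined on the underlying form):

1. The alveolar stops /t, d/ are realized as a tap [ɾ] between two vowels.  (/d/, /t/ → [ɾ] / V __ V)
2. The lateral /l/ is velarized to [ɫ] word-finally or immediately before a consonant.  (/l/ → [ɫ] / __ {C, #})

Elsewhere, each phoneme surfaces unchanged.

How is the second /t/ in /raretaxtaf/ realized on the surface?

/t/ (between /x/ and /a/) is in the target of rule 1 but the environment (between two vowels) is not met → [t].

[t]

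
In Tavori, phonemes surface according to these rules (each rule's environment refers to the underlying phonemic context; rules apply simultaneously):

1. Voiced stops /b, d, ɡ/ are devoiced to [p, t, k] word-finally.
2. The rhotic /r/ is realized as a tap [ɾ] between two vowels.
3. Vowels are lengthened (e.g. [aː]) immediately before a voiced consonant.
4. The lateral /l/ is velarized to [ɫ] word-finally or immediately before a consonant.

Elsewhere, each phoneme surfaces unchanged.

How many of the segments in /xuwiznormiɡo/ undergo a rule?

4

Segments that undergo a rule: /u/ → [uː] (rule 3); /i/ → [iː] (rule 3); /o/ → [oː] (rule 3); /i/ → [iː] (rule 3).
All other segments surface unchanged.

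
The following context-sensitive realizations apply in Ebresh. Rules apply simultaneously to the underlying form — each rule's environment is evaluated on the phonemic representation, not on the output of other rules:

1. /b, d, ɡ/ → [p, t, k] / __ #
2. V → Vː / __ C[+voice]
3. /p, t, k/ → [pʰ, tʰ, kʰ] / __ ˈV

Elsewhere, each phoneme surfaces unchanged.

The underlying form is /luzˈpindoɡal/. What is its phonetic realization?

/l/ (word-initial): no rule targets it → [l].
/u/ (between /l/ and /z/): before a voiced consonant, so rule 2 applies → [uː].
/z/ (between /u/ and /p/): no rule targets it → [z].
/p/ (between /z/ and /i/) occurs immediately before a stressed vowel → [pʰ] by rule 3.
/i/ (between /p/ and /n/): before a voiced consonant, so rule 2 applies → [iː].
/n/ (between /i/ and /d/): no rule targets it → [n].
/d/ (between /n/ and /o/): rule 1 targets it, but not word-finally → unchanged [d].
/o/ (between /d/ and /ɡ/): before a voiced consonant, so rule 2 applies → [oː].
/ɡ/ (between /o/ and /a/) fails the environment for rule 1, so it stays [ɡ].
/a/ — between /ɡ/ and /l/, before a voiced consonant — surfaces as [aː] (rule 2).
/l/ stays [l].

[luːzˈpʰiːndoːɡaːl]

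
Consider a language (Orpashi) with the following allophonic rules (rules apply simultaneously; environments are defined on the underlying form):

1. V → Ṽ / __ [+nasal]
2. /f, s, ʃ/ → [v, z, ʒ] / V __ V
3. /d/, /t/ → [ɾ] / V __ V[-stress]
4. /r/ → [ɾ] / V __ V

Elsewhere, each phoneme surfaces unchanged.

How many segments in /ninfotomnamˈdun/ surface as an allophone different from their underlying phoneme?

5

Segments that undergo a rule: /i/ → [ĩ] (rule 1); /t/ → [ɾ] (rule 3); /o/ → [õ] (rule 1); /a/ → [ã] (rule 1); /u/ → [ũ] (rule 1).
All other segments surface unchanged.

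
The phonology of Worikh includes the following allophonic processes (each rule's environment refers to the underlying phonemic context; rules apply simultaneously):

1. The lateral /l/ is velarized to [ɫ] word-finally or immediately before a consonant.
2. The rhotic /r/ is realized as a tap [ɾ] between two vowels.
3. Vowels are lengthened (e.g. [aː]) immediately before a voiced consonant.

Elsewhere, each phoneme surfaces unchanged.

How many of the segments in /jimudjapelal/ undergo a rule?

Segments that undergo a rule: /i/ → [iː] (rule 3); /u/ → [uː] (rule 3); /e/ → [eː] (rule 3); /a/ → [aː] (rule 3); /l/ → [ɫ] (rule 1).
All other segments surface unchanged.

5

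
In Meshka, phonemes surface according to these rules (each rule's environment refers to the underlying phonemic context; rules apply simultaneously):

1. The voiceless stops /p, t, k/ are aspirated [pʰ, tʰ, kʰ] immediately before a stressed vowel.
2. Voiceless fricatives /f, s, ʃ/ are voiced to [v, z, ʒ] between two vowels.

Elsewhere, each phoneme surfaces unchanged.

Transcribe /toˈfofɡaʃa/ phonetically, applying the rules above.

[toˈvofɡaʒa]

/t/ (word-initial) is in the target of rule 1 but the environment (immediately before a stressed vowel) is not met → [t].
/o/ (between /t/ and /f/) is unaffected → [o].
Rule 2 applies to /f/ (between /o/ and /o/: between two vowels) → [v].
/o/ — not in any rule's target class → [o].
/f/ (between /o/ and /ɡ/): rule 2 targets it, but not between two vowels → unchanged [f].
/ɡ/ — not in any rule's target class → [ɡ].
/a/ (between /ɡ/ and /ʃ/) is unaffected → [a].
/ʃ/ meets the environment for rule 2 (between two vowels) → [ʒ].
/a/ (word-final) is unaffected → [a].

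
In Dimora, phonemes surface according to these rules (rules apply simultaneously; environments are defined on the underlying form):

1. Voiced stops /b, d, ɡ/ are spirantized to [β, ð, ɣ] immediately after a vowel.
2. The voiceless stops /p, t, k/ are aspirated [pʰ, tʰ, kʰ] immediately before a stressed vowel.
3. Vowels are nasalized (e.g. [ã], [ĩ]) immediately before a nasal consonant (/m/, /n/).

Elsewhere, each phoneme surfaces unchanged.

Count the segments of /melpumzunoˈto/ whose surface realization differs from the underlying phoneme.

Segments that undergo a rule: /u/ → [ũ] (rule 3); /u/ → [ũ] (rule 3); /t/ → [tʰ] (rule 2).
All other segments surface unchanged.

3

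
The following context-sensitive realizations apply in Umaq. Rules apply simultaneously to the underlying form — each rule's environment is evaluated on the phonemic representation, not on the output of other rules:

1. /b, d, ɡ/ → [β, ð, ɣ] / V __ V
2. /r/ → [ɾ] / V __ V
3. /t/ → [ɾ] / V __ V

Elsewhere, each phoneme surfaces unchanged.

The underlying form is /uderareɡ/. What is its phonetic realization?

[uðeɾaɾeɡ]

/u/ (word-initial) is unaffected → [u].
/d/ meets the environment for rule 1 (between two vowels) → [ð].
/e/ — not in any rule's target class → [e].
Rule 2 applies to /r/ (between /e/ and /a/: between two vowels) → [ɾ].
/a/ (between /r/ and /r/) is unaffected → [a].
Rule 2 applies to /r/ (between /a/ and /e/: between two vowels) → [ɾ].
/e/ — not in any rule's target class → [e].
/ɡ/ (word-final) is in the target of rule 1 but the environment (between two vowels) is not met → [ɡ].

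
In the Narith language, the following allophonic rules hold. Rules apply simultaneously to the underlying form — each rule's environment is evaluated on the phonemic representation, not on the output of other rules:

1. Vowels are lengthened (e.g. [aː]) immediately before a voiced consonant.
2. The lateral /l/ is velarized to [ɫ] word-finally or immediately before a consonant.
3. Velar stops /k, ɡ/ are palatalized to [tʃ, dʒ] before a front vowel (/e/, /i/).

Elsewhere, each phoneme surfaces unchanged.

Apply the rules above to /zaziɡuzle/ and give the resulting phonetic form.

[zaːziːɡuːzle]

/z/ (word-initial): no rule targets it → [z].
Rule 1 applies to /a/ (between /z/ and /z/: before a voiced consonant) → [aː].
/z/ (between /a/ and /i/) is unaffected → [z].
/i/ (between /z/ and /ɡ/) occurs before a voiced consonant → [iː] by rule 1.
/ɡ/ — between /i/ and /u/; rule 3 does not apply here → [ɡ].
/u/ — between /ɡ/ and /z/, before a voiced consonant — surfaces as [uː] (rule 1).
/z/ stays [z].
/l/ (between /z/ and /e/) is in the target of rule 2 but the environment (word-finally or immediately before a consonant) is not met → [l].
/e/ (word-final) is in the target of rule 1 but the environment (before a voiced consonant) is not met → [e].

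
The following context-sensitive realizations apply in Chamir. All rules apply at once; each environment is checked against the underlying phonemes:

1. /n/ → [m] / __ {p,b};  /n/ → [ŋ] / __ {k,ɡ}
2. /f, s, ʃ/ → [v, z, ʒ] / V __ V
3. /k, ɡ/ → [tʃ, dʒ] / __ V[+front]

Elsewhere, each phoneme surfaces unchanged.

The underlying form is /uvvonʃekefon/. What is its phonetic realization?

/u/ (word-initial) is unaffected → [u].
/v/ (between /u/ and /v/) is unaffected → [v].
/v/ — not in any rule's target class → [v].
/o/ — not in any rule's target class → [o].
/n/ (between /o/ and /ʃ/) is in the target of rule 1 but the environment (before a labial or velar stop) is not met → [n].
/ʃ/ — between /n/ and /e/; rule 2 does not apply here → [ʃ].
/e/ (between /ʃ/ and /k/) is unaffected → [e].
/k/ (between /e/ and /e/) occurs before a front vowel → [tʃ] by rule 3.
/e/ stays [e].
Rule 2 applies to /f/ (between /e/ and /o/: between two vowels) → [v].
/o/ (between /f/ and /n/) is unaffected → [o].
/n/ (word-final): rule 1 targets it, but not before a labial or velar stop → unchanged [n].

[uvvonʃetʃevon]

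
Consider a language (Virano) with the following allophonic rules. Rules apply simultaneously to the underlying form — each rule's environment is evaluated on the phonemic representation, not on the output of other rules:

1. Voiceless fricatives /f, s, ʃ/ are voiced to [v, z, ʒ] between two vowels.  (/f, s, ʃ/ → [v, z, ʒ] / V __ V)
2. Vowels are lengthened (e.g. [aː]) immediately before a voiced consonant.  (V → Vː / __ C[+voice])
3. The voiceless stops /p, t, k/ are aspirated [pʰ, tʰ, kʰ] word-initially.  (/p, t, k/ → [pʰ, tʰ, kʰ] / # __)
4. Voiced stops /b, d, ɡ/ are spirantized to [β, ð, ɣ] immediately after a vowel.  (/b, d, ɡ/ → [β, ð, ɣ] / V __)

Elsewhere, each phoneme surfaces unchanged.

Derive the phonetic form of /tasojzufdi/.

Rule 3 applies to /t/ (word-initial: word-initially) → [tʰ].
/a/ (between /t/ and /s/) fails the environment for rule 2, so it stays [a].
/s/ (between /a/ and /o/): between two vowels, so rule 1 applies → [z].
Rule 2 applies to /o/ (between /s/ and /j/: before a voiced consonant) → [oː].
/u/ (between /z/ and /f/) is in the target of rule 2 but the environment (before a voiced consonant) is not met → [u].
/f/ (between /u/ and /d/) is in the target of rule 1 but the environment (between two vowels) is not met → [f].
/d/ (between /f/ and /i/) fails the environment for rule 4, so it stays [d].
/i/ (word-final) is in the target of rule 2 but the environment (before a voiced consonant) is not met → [i].

[tʰazoːjzufdi]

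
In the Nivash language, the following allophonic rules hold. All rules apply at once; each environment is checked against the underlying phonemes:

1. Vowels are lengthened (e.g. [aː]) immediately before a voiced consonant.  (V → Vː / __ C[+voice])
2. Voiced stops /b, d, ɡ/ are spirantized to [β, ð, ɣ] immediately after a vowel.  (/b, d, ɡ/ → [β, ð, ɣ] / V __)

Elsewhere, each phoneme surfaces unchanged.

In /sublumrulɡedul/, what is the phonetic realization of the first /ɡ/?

[ɡ]

/ɡ/ (between /l/ and /e/) is in the target of rule 2 but the environment (immediately after a vowel) is not met → [ɡ].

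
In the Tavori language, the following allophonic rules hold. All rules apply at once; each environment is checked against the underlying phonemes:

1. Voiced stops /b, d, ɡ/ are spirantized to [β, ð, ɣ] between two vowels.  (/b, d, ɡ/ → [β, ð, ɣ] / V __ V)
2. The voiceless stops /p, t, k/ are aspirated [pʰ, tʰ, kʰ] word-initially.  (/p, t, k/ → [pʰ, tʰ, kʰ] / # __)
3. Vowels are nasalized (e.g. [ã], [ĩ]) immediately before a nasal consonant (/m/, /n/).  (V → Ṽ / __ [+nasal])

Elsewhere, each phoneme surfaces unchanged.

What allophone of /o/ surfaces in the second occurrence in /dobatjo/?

/o/ — word-final; rule 3 does not apply here → [o].

[o]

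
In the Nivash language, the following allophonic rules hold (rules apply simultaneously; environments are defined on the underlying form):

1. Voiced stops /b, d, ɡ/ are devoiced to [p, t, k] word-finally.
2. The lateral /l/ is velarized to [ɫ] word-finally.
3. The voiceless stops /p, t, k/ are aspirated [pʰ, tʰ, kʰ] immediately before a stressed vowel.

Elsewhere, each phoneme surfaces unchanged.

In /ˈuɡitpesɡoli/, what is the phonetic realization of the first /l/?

[l]

/l/ — between /o/ and /i/; rule 2 does not apply here → [l].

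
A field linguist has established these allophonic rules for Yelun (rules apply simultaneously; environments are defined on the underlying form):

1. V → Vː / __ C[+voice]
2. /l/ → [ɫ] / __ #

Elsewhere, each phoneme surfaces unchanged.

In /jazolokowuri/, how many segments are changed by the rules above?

Segments that undergo a rule: /a/ → [aː] (rule 1); /o/ → [oː] (rule 1); /o/ → [oː] (rule 1); /u/ → [uː] (rule 1).
All other segments surface unchanged.

4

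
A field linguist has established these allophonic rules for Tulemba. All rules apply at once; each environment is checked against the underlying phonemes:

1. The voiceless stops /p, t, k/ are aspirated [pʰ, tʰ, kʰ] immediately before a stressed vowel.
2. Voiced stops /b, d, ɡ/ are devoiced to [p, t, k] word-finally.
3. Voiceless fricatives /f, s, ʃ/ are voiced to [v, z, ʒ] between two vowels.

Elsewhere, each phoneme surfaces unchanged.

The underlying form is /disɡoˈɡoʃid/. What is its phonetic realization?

[disɡoˈɡoʒit]

/d/ (word-initial) fails the environment for rule 2, so it stays [d].
/i/ stays [i].
/s/ (between /i/ and /ɡ/) fails the environment for rule 3, so it stays [s].
/ɡ/ — between /s/ and /o/; rule 2 does not apply here → [ɡ].
/o/ stays [o].
/ɡ/ (between /o/ and /o/) is in the target of rule 2 but the environment (word-finally) is not met → [ɡ].
/o/ (between /ɡ/ and /ʃ/) is unaffected → [o].
/ʃ/ (between /o/ and /i/) occurs between two vowels → [ʒ] by rule 3.
/i/ (between /ʃ/ and /d/): no rule targets it → [i].
/d/ (word-final) occurs word-finally → [t] by rule 2.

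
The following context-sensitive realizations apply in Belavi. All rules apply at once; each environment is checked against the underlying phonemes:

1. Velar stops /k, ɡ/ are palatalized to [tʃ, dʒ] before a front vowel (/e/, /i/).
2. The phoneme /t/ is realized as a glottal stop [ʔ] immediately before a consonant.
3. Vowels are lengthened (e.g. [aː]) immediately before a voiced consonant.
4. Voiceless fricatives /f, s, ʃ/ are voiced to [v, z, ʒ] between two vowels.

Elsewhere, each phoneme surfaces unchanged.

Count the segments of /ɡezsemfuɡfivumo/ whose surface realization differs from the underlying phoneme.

6

Segments that undergo a rule: /ɡ/ → [dʒ] (rule 1); /e/ → [eː] (rule 3); /e/ → [eː] (rule 3); /u/ → [uː] (rule 3); /i/ → [iː] (rule 3); /u/ → [uː] (rule 3).
All other segments surface unchanged.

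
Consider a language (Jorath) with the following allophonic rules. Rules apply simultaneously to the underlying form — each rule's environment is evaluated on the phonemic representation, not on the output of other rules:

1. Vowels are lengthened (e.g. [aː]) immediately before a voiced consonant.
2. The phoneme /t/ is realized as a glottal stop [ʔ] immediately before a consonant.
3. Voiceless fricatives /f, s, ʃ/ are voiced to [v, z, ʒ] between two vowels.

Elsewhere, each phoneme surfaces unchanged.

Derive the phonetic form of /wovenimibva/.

[woːveːniːmiːbva]

/w/ stays [w].
/o/ meets the environment for rule 1 (before a voiced consonant) → [oː].
/v/ (between /o/ and /e/) is unaffected → [v].
/e/ (between /v/ and /n/) occurs before a voiced consonant → [eː] by rule 1.
/n/ (between /e/ and /i/) is unaffected → [n].
/i/ — between /n/ and /m/, before a voiced consonant — surfaces as [iː] (rule 1).
/m/ (between /i/ and /i/) is unaffected → [m].
/i/ (between /m/ and /b/) occurs before a voiced consonant → [iː] by rule 1.
/b/ (between /i/ and /v/): no rule targets it → [b].
/v/ stays [v].
/a/ (word-final) fails the environment for rule 1, so it stays [a].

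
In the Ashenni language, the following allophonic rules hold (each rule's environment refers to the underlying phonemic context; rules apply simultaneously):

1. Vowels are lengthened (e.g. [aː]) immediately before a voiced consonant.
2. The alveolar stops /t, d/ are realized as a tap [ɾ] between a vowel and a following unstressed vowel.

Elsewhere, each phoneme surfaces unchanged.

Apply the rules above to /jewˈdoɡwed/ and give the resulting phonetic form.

/j/ stays [j].
/e/ — between /j/ and /w/, before a voiced consonant — surfaces as [eː] (rule 1).
/w/ (between /e/ and /d/): no rule targets it → [w].
/d/ (between /w/ and /o/) fails the environment for rule 2, so it stays [d].
/o/ meets the environment for rule 1 (before a voiced consonant) → [oː].
/ɡ/ stays [ɡ].
/w/ (between /ɡ/ and /e/): no rule targets it → [w].
Rule 1 applies to /e/ (between /w/ and /d/: before a voiced consonant) → [eː].
/d/ (word-final): rule 2 targets it, but not between a vowel and a following unstressed vowel → unchanged [d].

[jeːwˈdoːɡweːd]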